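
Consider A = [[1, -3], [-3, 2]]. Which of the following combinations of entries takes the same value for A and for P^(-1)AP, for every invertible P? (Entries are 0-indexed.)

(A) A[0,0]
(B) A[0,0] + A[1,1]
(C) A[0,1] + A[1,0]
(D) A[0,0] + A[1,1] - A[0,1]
B

A[0,0] + A[1,1] is the trace of A. By the cyclic property of the trace, tr(P^(-1)AP) = tr(APP^(-1)) = tr(A), so it is the same for every matrix similar to A.

The other combinations are not similarity invariants. For example, take P = [[1, -1], [0, 1]] (det P = 1), so P^(-1) = [[1, 1], [0, 1]] and
B = P^(-1)AP = [[-2, 1], [-3, 5]].
Evaluating each option on A and on B:
(A) A[0,0]: 1 for A, -2 for B -> changes
(B) A[0,0] + A[1,1]: 3 for A, 3 for B -> unchanged
(C) A[0,1] + A[1,0]: -6 for A, -2 for B -> changes
(D) A[0,0] + A[1,1] - A[0,1]: 6 for A, 2 for B -> changes

Only (B) A[0,0] + A[1,1] = 3 survives (and it does so for every P, not just this one), so it is the invariant.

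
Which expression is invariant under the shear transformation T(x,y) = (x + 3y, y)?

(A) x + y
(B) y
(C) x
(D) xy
B

Under the shear T(x,y) = (x + 3y, y):
Substitute the transformed coordinates into each option and compare with the original:
(A) x + y  ->  (x + 3y) + (y) = x + 4y   [differs from x + y: not invariant]
(B) y  ->  (y) = y   [equals y: invariant]
(C) x  ->  (x + 3y) = x + 3y   [differs from x: not invariant]
(D) xy  ->  (x + 3y)(y) = xy + 3y^2   [differs from xy: not invariant]

Only option (B), y, is unchanged by the transformation.
A horizontal shear moves points parallel to the x-axis, so the y-coordinate (and any function of y alone) is unchanged.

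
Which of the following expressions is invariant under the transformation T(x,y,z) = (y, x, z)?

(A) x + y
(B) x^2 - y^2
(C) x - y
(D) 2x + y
A

Apply T(x,y,z) = (y, x, z) to each option, i.e. replace (x, y, z) by the transformed coordinates.
Substitute the transformed coordinates into each option and compare with the original:
(A) x + y  ->  (y) + (x) = x + y   [equals x + y: invariant]
(B) x^2 - y^2  ->  (y)^2 - (x)^2 = -x^2 + y^2   [differs from x^2 - y^2: not invariant]
(C) x - y  ->  (y) - (x) = -x + y   [differs from x - y: not invariant]
(D) 2x + y  ->  2(y) + (x) = x + 2y   [differs from 2x + y: not invariant]

Only option (A), x + y, is unchanged by the transformation.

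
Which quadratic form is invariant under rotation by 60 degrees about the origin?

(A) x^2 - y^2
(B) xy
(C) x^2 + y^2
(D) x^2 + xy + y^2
C

Rotation by 60 degrees sends (x, y) to (x/2 - sqrt(3)y/2, sqrt(3)x/2 + y/2).
Substitute the transformed coordinates into each option and compare with the original:
(A) x^2 - y^2  ->  (x/2 - sqrt(3)y/2)^2 - (sqrt(3)x/2 + y/2)^2 = -x^2/2 - sqrt(3)xy + y^2/2   [differs from x^2 - y^2: not invariant]
(B) xy  ->  (x/2 - sqrt(3)y/2)(sqrt(3)x/2 + y/2) = sqrt(3)x^2/4 - xy/2 - sqrt(3)y^2/4   [differs from xy: not invariant]
(C) x^2 + y^2  ->  (x/2 - sqrt(3)y/2)^2 + (sqrt(3)x/2 + y/2)^2 = x^2 + y^2   [equals x^2 + y^2: invariant]
(D) x^2 + xy + y^2  ->  (x/2 - sqrt(3)y/2)^2 + (x/2 - sqrt(3)y/2)(sqrt(3)x/2 + y/2) + (sqrt(3)x/2 + y/2)^2 = sqrt(3)x^2/4 + x^2 - xy/2 - sqrt(3)y^2/4 + y^2   [differs from x^2 + xy + y^2: not invariant]

Only option (C), x^2 + y^2, is unchanged by the transformation.
x^2 + y^2 is the squared distance from the origin, which rotations preserve.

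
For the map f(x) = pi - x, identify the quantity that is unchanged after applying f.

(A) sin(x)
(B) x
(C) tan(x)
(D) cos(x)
A

For f(x) = pi - x:
sin(pi - x) = sin(x), so sine is invariant under this transformation.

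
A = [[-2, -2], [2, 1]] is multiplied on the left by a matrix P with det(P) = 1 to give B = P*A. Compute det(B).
2

By the multiplicative property of determinants, det(B) = det(P*A) = det(P) * det(A) = det(A),
so the determinant is invariant under multiplication by any determinant-1 matrix; we just need det(A).

det(A) = (-2)(1) - (-2)(2) = -2 - (-4) = 2

Therefore det(B) = 1 * 2 = 2.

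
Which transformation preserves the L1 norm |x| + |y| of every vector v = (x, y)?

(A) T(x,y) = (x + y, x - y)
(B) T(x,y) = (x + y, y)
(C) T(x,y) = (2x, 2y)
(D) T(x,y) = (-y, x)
D

A transformation preserves a norm if ||T(v)|| = ||v|| for every v; a single vector where the norm changes rules an option out.

(A) T(x,y) = (x + y, x - y): v = (1, 0) has norm |1| + |0| = 1, but T(v) = (1, 1) has norm 2 -- not preserved.
(B) T(x,y) = (x + y, y): v = (0, 1) has norm |0| + |1| = 1, but T(v) = (1, 1) has norm 2 -- not preserved.
(C) T(x,y) = (2x, 2y): v = (1, 0) has norm |1| + |0| = 1, but T(v) = (2, 0) has norm 2 -- not preserved.
(D) T(x,y) = (-y, x): preserves the norm -- it only permutes the coordinates and/or flips signs, which leaves |x| + |y| unchanged.

Therefore the answer is (D).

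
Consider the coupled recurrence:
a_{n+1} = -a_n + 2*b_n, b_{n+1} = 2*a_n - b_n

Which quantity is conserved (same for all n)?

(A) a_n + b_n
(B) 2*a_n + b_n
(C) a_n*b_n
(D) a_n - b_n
A

Replace a_n by a_{n+1} = -a_n + 2*b_n and b_n by b_{n+1} = 2*a_n - b_n in each option and simplify:
(A) a_n + b_n  ->  (-a_n + 2*b_n) + (2*a_n - b_n) = a_n + b_n   [conserved]
(B) 2*a_n + b_n  ->  2*(-a_n + 2*b_n) + (2*a_n - b_n) = 3*b_n   [not conserved]
(C) a_n*b_n  ->  (-a_n + 2*b_n)*(2*a_n - b_n) = -2*a_n^2 + 5*a_n*b_n - 2*b_n^2   [not conserved]
(D) a_n - b_n  ->  (-a_n + 2*b_n) - (2*a_n - b_n) = -3*a_n + 3*b_n   [not conserved]

Only (A) a_n + b_n returns to itself after one step, so it is the conserved quantity.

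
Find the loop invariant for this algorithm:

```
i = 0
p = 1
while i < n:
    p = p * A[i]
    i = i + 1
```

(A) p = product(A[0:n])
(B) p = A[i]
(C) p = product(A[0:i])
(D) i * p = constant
C

A loop invariant must hold before the first iteration and be re-established by every execution of the body.

(C) p = product(A[0:i]): Initially i = 0 and p = 1 = product of the empty slice A[0:0]. If p = product(A[0:i]) holds at the top of an iteration, the body sets p to product(A[0:i]) * A[i] = product(A[0:i+1]) and then i to i+1, so the property is restored. At exit i = n, giving p = product(A[0:n]).

The other options fail:
(A) p = product(A[0:n]): false before the loop (p = 1, not the full product) -- it only becomes true at exit.
(B) p = A[i]: after the first iteration p = A[0] but i = 1; in general p is a product of several elements, not a single one.
(D) i * p = constant: initially i * p = 0, but after one iteration it is 1 * A[0], which is nonzero in general.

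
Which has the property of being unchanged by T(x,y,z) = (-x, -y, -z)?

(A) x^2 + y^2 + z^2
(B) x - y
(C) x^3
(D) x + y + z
A

Apply T(x,y,z) = (-x, -y, -z) to each option, i.e. replace (x, y, z) by the transformed coordinates.
Substitute the transformed coordinates into each option and compare with the original:
(A) x^2 + y^2 + z^2  ->  (-x)^2 + (-y)^2 + (-z)^2 = x^2 + y^2 + z^2   [equals x^2 + y^2 + z^2: invariant]
(B) x - y  ->  (-x) - (-y) = -x + y   [differs from x - y: not invariant]
(C) x^3  ->  (-x)^3 = -x^3   [differs from x^3: not invariant]
(D) x + y + z  ->  (-x) + (-y) + (-z) = -x - y - z   [differs from x + y + z: not invariant]

Only option (A), x^2 + y^2 + z^2, is unchanged by the transformation.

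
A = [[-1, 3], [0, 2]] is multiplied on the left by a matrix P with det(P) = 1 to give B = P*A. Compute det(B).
-2

By the multiplicative property of determinants, det(B) = det(P*A) = det(P) * det(A) = det(A),
so the determinant is invariant under multiplication by any determinant-1 matrix; we just need det(A).

det(A) = (-1)(2) - (3)(0) = -2 - 0 = -2

Therefore det(B) = 1 * (-2) = -2.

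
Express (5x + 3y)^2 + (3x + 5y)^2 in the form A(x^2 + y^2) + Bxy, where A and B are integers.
34(x^2 + y^2) + 60xy

Expanding: (5x + 3y)^2 = 25x^2 + 30xy + 9y^2
(3x + 5y)^2 = 9x^2 + 30xy + 25y^2
Sum = (25+9)(x^2+y^2) + 60xy = 34(x^2 + y^2) + 60xy
This is symmetric in x and y.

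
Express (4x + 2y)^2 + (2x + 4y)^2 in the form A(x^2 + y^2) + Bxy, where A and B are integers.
20(x^2 + y^2) + 32xy

Expanding: (4x + 2y)^2 = 16x^2 + 16xy + 4y^2
(2x + 4y)^2 = 4x^2 + 16xy + 16y^2
Sum = (16+4)(x^2+y^2) + 32xy = 20(x^2 + y^2) + 32xy
This is symmetric in x and y.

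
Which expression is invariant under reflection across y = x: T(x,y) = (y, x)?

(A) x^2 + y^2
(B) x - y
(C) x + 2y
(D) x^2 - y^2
A

The map is reflection across y = x: T(x,y) = (y, x).
Substitute the transformed coordinates into each option and compare with the original:
(A) x^2 + y^2  ->  (y)^2 + (x)^2 = x^2 + y^2   [equals x^2 + y^2: invariant]
(B) x - y  ->  (y) - (x) = -x + y   [differs from x - y: not invariant]
(C) x + 2y  ->  (y) + 2(x) = 2x + y   [differs from x + 2y: not invariant]
(D) x^2 - y^2  ->  (y)^2 - (x)^2 = -x^2 + y^2   [differs from x^2 - y^2: not invariant]

Only option (A), x^2 + y^2, is unchanged by the transformation.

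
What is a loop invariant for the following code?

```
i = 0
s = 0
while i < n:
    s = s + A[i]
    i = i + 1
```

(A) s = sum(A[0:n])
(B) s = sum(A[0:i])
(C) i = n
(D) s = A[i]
B

A loop invariant must hold before the first iteration and be re-established by every execution of the body.

(B) s = sum(A[0:i]): Initially i = 0 and s = 0 = sum of the empty slice A[0:0]. If s = sum(A[0:i]) holds at the top of an iteration, the body sets s to sum(A[0:i]) + A[i] = sum(A[0:i+1]) and then i to i+1, so s = sum(A[0:i]) holds again. At exit i = n, giving s = sum(A[0:n]).

The other options fail:
(A) s = sum(A[0:n]): false before the loop (s = 0, not the full sum) -- it only becomes true at exit.
(C) i = n: false initially (i = 0); it is the exit condition, not an invariant.
(D) s = A[i]: after the first iteration s = A[0] but i = 1, so s = A[i] compares s with the wrong element (and fails in general).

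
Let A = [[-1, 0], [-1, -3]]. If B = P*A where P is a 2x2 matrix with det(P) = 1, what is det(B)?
3

By the multiplicative property of determinants, det(B) = det(P*A) = det(P) * det(A) = det(A),
so the determinant is invariant under multiplication by any determinant-1 matrix; we just need det(A).

det(A) = (-1)(-3) - (0)(-1) = 3 - 0 = 3

Therefore det(B) = 1 * 3 = 3.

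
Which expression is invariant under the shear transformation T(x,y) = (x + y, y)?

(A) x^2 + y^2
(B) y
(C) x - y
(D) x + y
B

Under the shear T(x,y) = (x + y, y):
Substitute the transformed coordinates into each option and compare with the original:
(A) x^2 + y^2  ->  (x + y)^2 + (y)^2 = x^2 + 2xy + 2y^2   [differs from x^2 + y^2: not invariant]
(B) y  ->  (y) = y   [equals y: invariant]
(C) x - y  ->  (x + y) - (y) = x   [differs from x - y: not invariant]
(D) x + y  ->  (x + y) + (y) = x + 2y   [differs from x + y: not invariant]

Only option (B), y, is unchanged by the transformation.
A horizontal shear moves points parallel to the x-axis, so the y-coordinate (and any function of y alone) is unchanged.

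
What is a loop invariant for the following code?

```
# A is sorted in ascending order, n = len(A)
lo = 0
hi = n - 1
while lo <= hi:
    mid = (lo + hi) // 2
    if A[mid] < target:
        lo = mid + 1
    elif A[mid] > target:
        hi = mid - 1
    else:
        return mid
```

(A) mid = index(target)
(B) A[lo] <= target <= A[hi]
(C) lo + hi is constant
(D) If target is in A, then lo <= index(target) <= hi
D

A loop invariant must hold before the first iteration and be re-established by every execution of the body.

(D) If target is in A, then lo <= index(target) <= hi: Before the loop [lo, hi] = [0, n-1] covers every index. When A[mid] < target, sortedness puts target strictly to the right of mid, so setting lo = mid + 1 keeps index(target) in [lo, hi]; symmetrically for hi = mid - 1. Hence 'if target is in A then lo <= index(target) <= hi' holds after every iteration, and when lo > hi it proves target is absent.

The other options fail:
(A) mid = index(target): mid is just the current probe; it equals index(target) only on the iteration that returns.
(B) A[lo] <= target <= A[hi]: fails when target is not in A (e.g. target < A[0] already violates it before the loop), so it is not maintained in general.
(C) lo + hi is constant: each iteration moves exactly one of lo, hi, so lo + hi changes (e.g. 0 + (n-1) becomes (mid+1) + (n-1)).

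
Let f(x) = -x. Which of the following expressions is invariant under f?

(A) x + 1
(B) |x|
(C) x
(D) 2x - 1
B

For f(x) = -x:
Applying f replaces x by -x. Since |-x| = |x|, the absolute value is unchanged by f, whereas x -> -x, 2x - 1 -> -2x - 1 and x + 1 -> -x + 1 all change.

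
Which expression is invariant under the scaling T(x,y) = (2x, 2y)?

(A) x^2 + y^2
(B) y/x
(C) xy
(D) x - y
B

Under the uniform scaling T(x,y) = (2x, 2y):
Substitute the transformed coordinates into each option and compare with the original:
(A) x^2 + y^2  ->  (2x)^2 + (2y)^2 = 4x^2 + 4y^2   [differs from x^2 + y^2: not invariant]
(B) y/x  ->  (2y)/(2x) = y/x   [equals y/x: invariant]
(C) xy  ->  (2x)(2y) = 4xy   [differs from xy: not invariant]
(D) x - y  ->  (2x) - (2y) = 2x - 2y   [differs from x - y: not invariant]

Only option (B), y/x, is unchanged by the transformation.
The common factor 2 cancels in a ratio of coordinates, while sums, products and sums of squares pick up factors of 2 or 4.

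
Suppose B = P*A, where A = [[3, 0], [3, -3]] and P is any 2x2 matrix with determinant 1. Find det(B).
-9

By the multiplicative property of determinants, det(B) = det(P*A) = det(P) * det(A) = det(A),
so the determinant is invariant under multiplication by any determinant-1 matrix; we just need det(A).

det(A) = (3)(-3) - (0)(3) = -9 - 0 = -9

Therefore det(B) = 1 * (-9) = -9.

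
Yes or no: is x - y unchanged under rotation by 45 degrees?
No

Applying rotation by 45 degrees: x' = x*cos(45 degrees) - y*sin(45 degrees) = sqrt(2)x/2 - sqrt(2)y/2, y' = x*sin(45 degrees) + y*cos(45 degrees) = sqrt(2)x/2 + sqrt(2)y/2

Substituting into x - y:
(sqrt(2)x/2 - sqrt(2)y/2) - (sqrt(2)x/2 + sqrt(2)y/2)
= -sqrt(2)y

This differs from the original expression x - y, so it is NOT invariant.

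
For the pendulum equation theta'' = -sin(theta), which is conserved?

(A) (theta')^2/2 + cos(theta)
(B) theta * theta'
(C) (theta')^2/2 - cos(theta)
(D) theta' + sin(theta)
C

A first integral I satisfies dI/dt = 0 along every solution. Differentiate each option and use the equation of motion:
(A) d/dt[(theta')^2/2 + cos(theta)] = theta' theta'' - sin(theta) theta' = -2 theta' sin(theta), not identically 0
(B) d/dt[theta * theta'] = (theta')^2 + theta theta'' = (theta')^2 - theta sin(theta), not identically 0
(C) d/dt[(theta')^2/2 - cos(theta)] = theta' theta'' + sin(theta) theta' = theta'(-sin(theta)) + theta' sin(theta) = 0
(D) d/dt[theta' + sin(theta)] = theta'' + cos(theta) theta' = -sin(theta) + theta' cos(theta), not identically 0

Only (C) has zero time-derivative. This is the total energy: kinetic (theta')^2/2 plus potential -cos(theta).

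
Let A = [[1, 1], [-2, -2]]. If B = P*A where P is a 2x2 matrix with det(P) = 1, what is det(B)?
0

By the multiplicative property of determinants, det(B) = det(P*A) = det(P) * det(A) = det(A),
so the determinant is invariant under multiplication by any determinant-1 matrix; we just need det(A).

det(A) = (1)(-2) - (1)(-2) = -2 - (-2) = 0

Therefore det(B) = 1 * 0 = 0.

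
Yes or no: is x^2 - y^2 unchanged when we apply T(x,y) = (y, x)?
No

Substitute T(x,y) = (y, x) into the expression and compare with the original.

Original: x^2 - y^2
After applying T: (y)^2 - (x)^2 = -x^2 + y^2

This differs from the original x^2 - y^2 (difference: -2x^2 + 2y^2), so the expression is NOT invariant.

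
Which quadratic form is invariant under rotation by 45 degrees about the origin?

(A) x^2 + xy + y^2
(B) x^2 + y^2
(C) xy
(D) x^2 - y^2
B

Rotation by 45 degrees sends (x, y) to (sqrt(2)x/2 - sqrt(2)y/2, sqrt(2)x/2 + sqrt(2)y/2).
Substitute the transformed coordinates into each option and compare with the original:
(A) x^2 + xy + y^2  ->  (sqrt(2)x/2 - sqrt(2)y/2)^2 + (sqrt(2)x/2 - sqrt(2)y/2)(sqrt(2)x/2 + sqrt(2)y/2) + (sqrt(2)x/2 + sqrt(2)y/2)^2 = 3x^2/2 + y^2/2   [differs from x^2 + xy + y^2: not invariant]
(B) x^2 + y^2  ->  (sqrt(2)x/2 - sqrt(2)y/2)^2 + (sqrt(2)x/2 + sqrt(2)y/2)^2 = x^2 + y^2   [equals x^2 + y^2: invariant]
(C) xy  ->  (sqrt(2)x/2 - sqrt(2)y/2)(sqrt(2)x/2 + sqrt(2)y/2) = x^2/2 - y^2/2   [differs from xy: not invariant]
(D) x^2 - y^2  ->  (sqrt(2)x/2 - sqrt(2)y/2)^2 - (sqrt(2)x/2 + sqrt(2)y/2)^2 = -2xy   [differs from x^2 - y^2: not invariant]

Only option (B), x^2 + y^2, is unchanged by the transformation.
x^2 + y^2 is the squared distance from the origin, which rotations preserve.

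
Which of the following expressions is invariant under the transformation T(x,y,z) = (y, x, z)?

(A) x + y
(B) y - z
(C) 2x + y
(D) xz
A

Apply T(x,y,z) = (y, x, z) to each option, i.e. replace (x, y, z) by the transformed coordinates.
Substitute the transformed coordinates into each option and compare with the original:
(A) x + y  ->  (y) + (x) = x + y   [equals x + y: invariant]
(B) y - z  ->  (x) - (z) = x - z   [differs from y - z: not invariant]
(C) 2x + y  ->  2(y) + (x) = x + 2y   [differs from 2x + y: not invariant]
(D) xz  ->  (y)(z) = yz   [differs from xz: not invariant]

Only option (A), x + y, is unchanged by the transformation.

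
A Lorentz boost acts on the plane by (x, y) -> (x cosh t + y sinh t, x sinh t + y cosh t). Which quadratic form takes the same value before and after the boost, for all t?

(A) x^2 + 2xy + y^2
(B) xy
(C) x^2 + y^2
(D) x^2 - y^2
D

Write x' = x cosh t + y sinh t, y' = x sinh t + y cosh t and substitute into each option:
(A) x^2 + 2xy + y^2: (x' + y')^2 with x' + y' = (x + y)(cosh t + sinh t) = (x + y)e^t, so it becomes (x + y)^2 e^(2t)   [not invariant for t != 0]
(B) xy: (x cosh t + y sinh t)(x sinh t + y cosh t) = xy(cosh^2 t + sinh^2 t) + (x^2 + y^2) sinh t cosh t = xy cosh 2t + (x^2 + y^2)(sinh 2t)/2   [not invariant for t != 0]
(C) x^2 + y^2: (x cosh t + y sinh t)^2 + (x sinh t + y cosh t)^2 = (x^2 + y^2)(cosh^2 t + sinh^2 t) + 4xy sinh t cosh t = (x^2 + y^2) cosh 2t + 2xy sinh 2t   [not invariant for t != 0]
(D) x^2 - y^2: (x cosh t + y sinh t)^2 - (x sinh t + y cosh t)^2 = x^2(cosh^2 t - sinh^2 t) + 2xy(cosh t sinh t - sinh t cosh t) + y^2(sinh^2 t - cosh^2 t) = x^2 - y^2   [invariant, using cosh^2 t - sinh^2 t = 1]

Only (D) x^2 - y^2 is unchanged; it is the Minkowski form preserved by Lorentz boosts, just as x^2 + y^2 is preserved by ordinary rotations.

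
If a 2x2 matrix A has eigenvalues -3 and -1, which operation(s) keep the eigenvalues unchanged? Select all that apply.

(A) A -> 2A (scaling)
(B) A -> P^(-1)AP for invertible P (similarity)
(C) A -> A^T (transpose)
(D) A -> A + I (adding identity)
B and C

Eigenvalues are preserved by:
1. Similarity transformations: A -> P^(-1)AP (same characteristic polynomial)
2. Transpose: A^T has the same eigenvalues as A

Eigenvalues are NOT preserved by:
- Adding identity: eigenvalues become -3+1, -1+1
- Scaling: eigenvalues become -6, -2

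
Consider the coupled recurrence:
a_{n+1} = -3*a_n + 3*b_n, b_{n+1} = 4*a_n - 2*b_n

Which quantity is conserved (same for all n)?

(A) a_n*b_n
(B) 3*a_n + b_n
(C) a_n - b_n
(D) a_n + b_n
D

Replace a_n by a_{n+1} = -3*a_n + 3*b_n and b_n by b_{n+1} = 4*a_n - 2*b_n in each option and simplify:
(A) a_n*b_n  ->  (-3*a_n + 3*b_n)*(4*a_n - 2*b_n) = -12*a_n^2 + 18*a_n*b_n - 6*b_n^2   [not conserved]
(B) 3*a_n + b_n  ->  3*(-3*a_n + 3*b_n) + (4*a_n - 2*b_n) = -5*a_n + 7*b_n   [not conserved]
(C) a_n - b_n  ->  (-3*a_n + 3*b_n) - (4*a_n - 2*b_n) = -7*a_n + 5*b_n   [not conserved]
(D) a_n + b_n  ->  (-3*a_n + 3*b_n) + (4*a_n - 2*b_n) = a_n + b_n   [conserved]

Only (D) a_n + b_n returns to itself after one step, so it is the conserved quantity.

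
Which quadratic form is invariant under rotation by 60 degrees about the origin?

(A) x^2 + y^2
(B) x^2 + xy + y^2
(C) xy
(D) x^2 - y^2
A

Rotation by 60 degrees sends (x, y) to (x/2 - sqrt(3)y/2, sqrt(3)x/2 + y/2).
Substitute the transformed coordinates into each option and compare with the original:
(A) x^2 + y^2  ->  (x/2 - sqrt(3)y/2)^2 + (sqrt(3)x/2 + y/2)^2 = x^2 + y^2   [equals x^2 + y^2: invariant]
(B) x^2 + xy + y^2  ->  (x/2 - sqrt(3)y/2)^2 + (x/2 - sqrt(3)y/2)(sqrt(3)x/2 + y/2) + (sqrt(3)x/2 + y/2)^2 = sqrt(3)x^2/4 + x^2 - xy/2 - sqrt(3)y^2/4 + y^2   [differs from x^2 + xy + y^2: not invariant]
(C) xy  ->  (x/2 - sqrt(3)y/2)(sqrt(3)x/2 + y/2) = sqrt(3)x^2/4 - xy/2 - sqrt(3)y^2/4   [differs from xy: not invariant]
(D) x^2 - y^2  ->  (x/2 - sqrt(3)y/2)^2 - (sqrt(3)x/2 + y/2)^2 = -x^2/2 - sqrt(3)xy + y^2/2   [differs from x^2 - y^2: not invariant]

Only option (A), x^2 + y^2, is unchanged by the transformation.
x^2 + y^2 is the squared distance from the origin, which rotations preserve.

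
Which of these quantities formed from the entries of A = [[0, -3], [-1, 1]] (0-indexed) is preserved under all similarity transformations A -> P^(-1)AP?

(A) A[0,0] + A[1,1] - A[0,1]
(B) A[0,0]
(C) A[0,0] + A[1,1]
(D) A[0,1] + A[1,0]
C

A[0,0] + A[1,1] is the trace of A. By the cyclic property of the trace, tr(P^(-1)AP) = tr(APP^(-1)) = tr(A), so it is the same for every matrix similar to A.

The other combinations are not similarity invariants. For example, take P = [[1, -1], [0, 1]] (det P = 1), so P^(-1) = [[1, 1], [0, 1]] and
B = P^(-1)AP = [[-1, -1], [-1, 2]].
Evaluating each option on A and on B:
(A) A[0,0] + A[1,1] - A[0,1]: 4 for A, 2 for B -> changes
(B) A[0,0]: 0 for A, -1 for B -> changes
(C) A[0,0] + A[1,1]: 1 for A, 1 for B -> unchanged
(D) A[0,1] + A[1,0]: -4 for A, -2 for B -> changes

Only (C) A[0,0] + A[1,1] = 1 survives (and it does so for every P, not just this one), so it is the invariant.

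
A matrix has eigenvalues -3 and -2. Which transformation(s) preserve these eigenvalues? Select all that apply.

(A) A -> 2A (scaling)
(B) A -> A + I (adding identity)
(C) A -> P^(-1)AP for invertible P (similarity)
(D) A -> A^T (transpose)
C and D

Eigenvalues are preserved by:
1. Similarity transformations: A -> P^(-1)AP (same characteristic polynomial)
2. Transpose: A^T has the same eigenvalues as A

Eigenvalues are NOT preserved by:
- Adding identity: eigenvalues become -3+1, -2+1
- Scaling: eigenvalues become -6, -4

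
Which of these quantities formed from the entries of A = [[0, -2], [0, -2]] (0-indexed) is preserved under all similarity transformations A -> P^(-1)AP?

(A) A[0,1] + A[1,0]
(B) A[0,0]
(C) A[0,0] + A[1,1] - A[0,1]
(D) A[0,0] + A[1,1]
D

A[0,0] + A[1,1] is the trace of A. By the cyclic property of the trace, tr(P^(-1)AP) = tr(APP^(-1)) = tr(A), so it is the same for every matrix similar to A.

The other combinations are not similarity invariants. For example, take P = [[1, 1], [1, 2]] (det P = 1), so P^(-1) = [[2, -1], [-1, 1]] and
B = P^(-1)AP = [[-2, -4], [0, 0]].
Evaluating each option on A and on B:
(A) A[0,1] + A[1,0]: -2 for A, -4 for B -> changes
(B) A[0,0]: 0 for A, -2 for B -> changes
(C) A[0,0] + A[1,1] - A[0,1]: 0 for A, 2 for B -> changes
(D) A[0,0] + A[1,1]: -2 for A, -2 for B -> unchanged

Only (D) A[0,0] + A[1,1] = -2 survives (and it does so for every P, not just this one), so it is the invariant.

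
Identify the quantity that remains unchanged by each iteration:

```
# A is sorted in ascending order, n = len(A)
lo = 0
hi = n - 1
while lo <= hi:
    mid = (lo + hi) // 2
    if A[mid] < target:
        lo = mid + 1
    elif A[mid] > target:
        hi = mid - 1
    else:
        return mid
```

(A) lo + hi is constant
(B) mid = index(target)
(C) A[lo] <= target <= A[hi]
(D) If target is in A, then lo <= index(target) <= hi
D

A loop invariant must hold before the first iteration and be re-established by every execution of the body.

(D) If target is in A, then lo <= index(target) <= hi: Before the loop [lo, hi] = [0, n-1] covers every index. When A[mid] < target, sortedness puts target strictly to the right of mid, so setting lo = mid + 1 keeps index(target) in [lo, hi]; symmetrically for hi = mid - 1. Hence 'if target is in A then lo <= index(target) <= hi' holds after every iteration, and when lo > hi it proves target is absent.

The other options fail:
(A) lo + hi is constant: each iteration moves exactly one of lo, hi, so lo + hi changes (e.g. 0 + (n-1) becomes (mid+1) + (n-1)).
(B) mid = index(target): mid is just the current probe; it equals index(target) only on the iteration that returns.
(C) A[lo] <= target <= A[hi]: fails when target is not in A (e.g. target < A[0] already violates it before the loop), so it is not maintained in general.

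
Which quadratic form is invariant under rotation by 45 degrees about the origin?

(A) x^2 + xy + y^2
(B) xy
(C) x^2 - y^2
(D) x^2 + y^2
D

Rotation by 45 degrees sends (x, y) to (sqrt(2)x/2 - sqrt(2)y/2, sqrt(2)x/2 + sqrt(2)y/2).
Substitute the transformed coordinates into each option and compare with the original:
(A) x^2 + xy + y^2  ->  (sqrt(2)x/2 - sqrt(2)y/2)^2 + (sqrt(2)x/2 - sqrt(2)y/2)(sqrt(2)x/2 + sqrt(2)y/2) + (sqrt(2)x/2 + sqrt(2)y/2)^2 = 3x^2/2 + y^2/2   [differs from x^2 + xy + y^2: not invariant]
(B) xy  ->  (sqrt(2)x/2 - sqrt(2)y/2)(sqrt(2)x/2 + sqrt(2)y/2) = x^2/2 - y^2/2   [differs from xy: not invariant]
(C) x^2 - y^2  ->  (sqrt(2)x/2 - sqrt(2)y/2)^2 - (sqrt(2)x/2 + sqrt(2)y/2)^2 = -2xy   [differs from x^2 - y^2: not invariant]
(D) x^2 + y^2  ->  (sqrt(2)x/2 - sqrt(2)y/2)^2 + (sqrt(2)x/2 + sqrt(2)y/2)^2 = x^2 + y^2   [equals x^2 + y^2: invariant]

Only option (D), x^2 + y^2, is unchanged by the transformation.
x^2 + y^2 is the squared distance from the origin, which rotations preserve.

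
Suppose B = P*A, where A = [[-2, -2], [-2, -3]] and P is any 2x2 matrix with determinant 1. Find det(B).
2

By the multiplicative property of determinants, det(B) = det(P*A) = det(P) * det(A) = det(A),
so the determinant is invariant under multiplication by any determinant-1 matrix; we just need det(A).

det(A) = (-2)(-3) - (-2)(-2) = 6 - 4 = 2

Therefore det(B) = 1 * 2 = 2.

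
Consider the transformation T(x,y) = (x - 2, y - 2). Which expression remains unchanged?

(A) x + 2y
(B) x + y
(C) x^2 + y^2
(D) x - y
D

An expression E(x,y) is invariant under T if E(T(x,y)) = E(x,y). Here T(x,y) = (x - 2, y - 2).
Substitute the transformed coordinates into each option and compare with the original:
(A) x + 2y  ->  (x - 2) + 2(y - 2) = x + 2y - 6   [differs from x + 2y: not invariant]
(B) x + y  ->  (x - 2) + (y - 2) = x + y - 4   [differs from x + y: not invariant]
(C) x^2 + y^2  ->  (x - 2)^2 + (y - 2)^2 = x^2 - 4x + y^2 - 4y + 8   [differs from x^2 + y^2: not invariant]
(D) x - y  ->  (x - 2) - (y - 2) = x - y   [equals x - y: invariant]

Only option (D), x - y, is unchanged by the transformation.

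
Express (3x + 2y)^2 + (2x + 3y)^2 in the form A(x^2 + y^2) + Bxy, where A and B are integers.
13(x^2 + y^2) + 24xy

Expanding: (3x + 2y)^2 = 9x^2 + 12xy + 4y^2
(2x + 3y)^2 = 4x^2 + 12xy + 9y^2
Sum = (9+4)(x^2+y^2) + 24xy = 13(x^2 + y^2) + 24xy
This is symmetric in x and y.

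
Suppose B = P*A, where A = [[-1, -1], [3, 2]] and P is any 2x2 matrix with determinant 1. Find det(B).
1

By the multiplicative property of determinants, det(B) = det(P*A) = det(P) * det(A) = det(A),
so the determinant is invariant under multiplication by any determinant-1 matrix; we just need det(A).

det(A) = (-1)(2) - (-1)(3) = -2 - (-3) = 1

Therefore det(B) = 1 * 1 = 1.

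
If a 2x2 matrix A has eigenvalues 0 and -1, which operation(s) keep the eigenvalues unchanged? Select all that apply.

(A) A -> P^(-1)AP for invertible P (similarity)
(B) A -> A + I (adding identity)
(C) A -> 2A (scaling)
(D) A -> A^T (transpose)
A and D

Eigenvalues are preserved by:
1. Similarity transformations: A -> P^(-1)AP (same characteristic polynomial)
2. Transpose: A^T has the same eigenvalues as A

Eigenvalues are NOT preserved by:
- Adding identity: eigenvalues become 0+1, -1+1
- Scaling: eigenvalues become 0, -2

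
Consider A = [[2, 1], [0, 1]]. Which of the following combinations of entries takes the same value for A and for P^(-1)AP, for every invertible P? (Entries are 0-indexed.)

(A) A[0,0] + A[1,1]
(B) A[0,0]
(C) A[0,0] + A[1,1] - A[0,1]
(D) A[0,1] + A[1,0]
A

A[0,0] + A[1,1] is the trace of A. By the cyclic property of the trace, tr(P^(-1)AP) = tr(APP^(-1)) = tr(A), so it is the same for every matrix similar to A.

The other combinations are not similarity invariants. For example, take P = [[2, 1], [1, 1]] (det P = 1), so P^(-1) = [[1, -1], [-1, 2]] and
B = P^(-1)AP = [[4, 2], [-3, -1]].
Evaluating each option on A and on B:
(A) A[0,0] + A[1,1]: 3 for A, 3 for B -> unchanged
(B) A[0,0]: 2 for A, 4 for B -> changes
(C) A[0,0] + A[1,1] - A[0,1]: 2 for A, 1 for B -> changes
(D) A[0,1] + A[1,0]: 1 for A, -1 for B -> changes

Only (A) A[0,0] + A[1,1] = 3 survives (and it does so for every P, not just this one), so it is the invariant.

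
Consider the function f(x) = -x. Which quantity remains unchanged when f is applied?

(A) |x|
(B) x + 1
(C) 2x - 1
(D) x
A

For f(x) = -x:
Applying f replaces x by -x. Since |-x| = |x|, the absolute value is unchanged by f, whereas x -> -x, 2x - 1 -> -2x - 1 and x + 1 -> -x + 1 all change.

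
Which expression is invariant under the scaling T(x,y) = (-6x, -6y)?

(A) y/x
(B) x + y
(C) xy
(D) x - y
A

Under the uniform scaling T(x,y) = (-6x, -6y):
Substitute the transformed coordinates into each option and compare with the original:
(A) y/x  ->  (-6y)/(-6x) = y/x   [equals y/x: invariant]
(B) x + y  ->  (-6x) + (-6y) = -6x - 6y   [differs from x + y: not invariant]
(C) xy  ->  (-6x)(-6y) = 36xy   [differs from xy: not invariant]
(D) x - y  ->  (-6x) - (-6y) = -6x + 6y   [differs from x - y: not invariant]

Only option (A), y/x, is unchanged by the transformation.
The common factor -6 cancels in a ratio of coordinates, while sums, products and sums of squares pick up factors of -6 or 36.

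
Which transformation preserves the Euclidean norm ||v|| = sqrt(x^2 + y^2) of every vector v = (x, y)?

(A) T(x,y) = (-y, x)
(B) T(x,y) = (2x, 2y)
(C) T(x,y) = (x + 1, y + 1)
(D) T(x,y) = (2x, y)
A

A transformation preserves a norm if ||T(v)|| = ||v|| for every v; a single vector where the norm changes rules an option out.

(A) T(x,y) = (-y, x): preserves the norm -- it is an orthogonal map (a rotation/reflection), and (-y)^2 + (x)^2 simplifies to x^2 + y^2.
(B) T(x,y) = (2x, 2y): v = (1, 0) has norm sqrt((1)^2 + (0)^2) = 1, but T(v) = (2, 0) has norm 2 -- not preserved.
(C) T(x,y) = (x + 1, y + 1): v = (1, 0) has norm sqrt((1)^2 + (0)^2) = 1, but T(v) = (2, 1) has norm sqrt(5) -- not preserved.
(D) T(x,y) = (2x, y): v = (1, 0) has norm sqrt((1)^2 + (0)^2) = 1, but T(v) = (2, 0) has norm 2 -- not preserved.

Therefore the answer is (A).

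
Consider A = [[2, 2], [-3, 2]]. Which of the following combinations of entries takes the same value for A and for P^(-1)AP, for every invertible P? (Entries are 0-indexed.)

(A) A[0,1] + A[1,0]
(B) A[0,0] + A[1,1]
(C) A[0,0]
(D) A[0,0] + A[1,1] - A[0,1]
B

A[0,0] + A[1,1] is the trace of A. By the cyclic property of the trace, tr(P^(-1)AP) = tr(APP^(-1)) = tr(A), so it is the same for every matrix similar to A.

The other combinations are not similarity invariants. For example, take P = [[1, -1], [0, 1]] (det P = 1), so P^(-1) = [[1, 1], [0, 1]] and
B = P^(-1)AP = [[-1, 5], [-3, 5]].
Evaluating each option on A and on B:
(A) A[0,1] + A[1,0]: -1 for A, 2 for B -> changes
(B) A[0,0] + A[1,1]: 4 for A, 4 for B -> unchanged
(C) A[0,0]: 2 for A, -1 for B -> changes
(D) A[0,0] + A[1,1] - A[0,1]: 2 for A, -1 for B -> changes

Only (B) A[0,0] + A[1,1] = 4 survives (and it does so for every P, not just this one), so it is the invariant.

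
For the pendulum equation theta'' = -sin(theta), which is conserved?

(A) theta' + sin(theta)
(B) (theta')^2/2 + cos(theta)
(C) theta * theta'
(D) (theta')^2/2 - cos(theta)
D

A first integral I satisfies dI/dt = 0 along every solution. Differentiate each option and use the equation of motion:
(A) d/dt[theta' + sin(theta)] = theta'' + cos(theta) theta' = -sin(theta) + theta' cos(theta), not identically 0
(B) d/dt[(theta')^2/2 + cos(theta)] = theta' theta'' - sin(theta) theta' = -2 theta' sin(theta), not identically 0
(C) d/dt[theta * theta'] = (theta')^2 + theta theta'' = (theta')^2 - theta sin(theta), not identically 0
(D) d/dt[(theta')^2/2 - cos(theta)] = theta' theta'' + sin(theta) theta' = theta'(-sin(theta)) + theta' sin(theta) = 0

Only (D) has zero time-derivative. This is the total energy: kinetic (theta')^2/2 plus potential -cos(theta).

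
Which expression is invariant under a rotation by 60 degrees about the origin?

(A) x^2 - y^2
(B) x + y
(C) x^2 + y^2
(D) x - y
C

A rotation by 60 degrees sends (x, y) to (x/2 - sqrt(3)y/2, sqrt(3)x/2 + y/2).
Substitute the transformed coordinates into each option and compare with the original:
(A) x^2 - y^2  ->  (x/2 - sqrt(3)y/2)^2 - (sqrt(3)x/2 + y/2)^2 = -x^2/2 - sqrt(3)xy + y^2/2   [differs from x^2 - y^2: not invariant]
(B) x + y  ->  (x/2 - sqrt(3)y/2) + (sqrt(3)x/2 + y/2) = x/2 + sqrt(3)x/2 - sqrt(3)y/2 + y/2   [differs from x + y: not invariant]
(C) x^2 + y^2  ->  (x/2 - sqrt(3)y/2)^2 + (sqrt(3)x/2 + y/2)^2 = x^2 + y^2   [equals x^2 + y^2: invariant]
(D) x - y  ->  (x/2 - sqrt(3)y/2) - (sqrt(3)x/2 + y/2) = -sqrt(3)x/2 + x/2 - sqrt(3)y/2 - y/2   [differs from x - y: not invariant]

Only option (C), x^2 + y^2, is unchanged by the transformation.
Geometrically, x^2 + y^2 is the squared distance from the origin, which every rotation about the origin preserves.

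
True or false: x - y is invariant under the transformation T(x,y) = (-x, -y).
False

Substitute T(x,y) = (-x, -y) into the expression and compare with the original.

Original: x - y
After applying T: (-x) - (-y) = -x + y

This differs from the original x - y (difference: -2x + 2y), so the expression is NOT invariant.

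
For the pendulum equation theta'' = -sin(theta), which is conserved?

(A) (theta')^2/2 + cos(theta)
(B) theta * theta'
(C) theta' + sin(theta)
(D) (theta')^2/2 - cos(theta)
D

A first integral I satisfies dI/dt = 0 along every solution. Differentiate each option and use the equation of motion:
(A) d/dt[(theta')^2/2 + cos(theta)] = theta' theta'' - sin(theta) theta' = -2 theta' sin(theta), not identically 0
(B) d/dt[theta * theta'] = (theta')^2 + theta theta'' = (theta')^2 - theta sin(theta), not identically 0
(C) d/dt[theta' + sin(theta)] = theta'' + cos(theta) theta' = -sin(theta) + theta' cos(theta), not identically 0
(D) d/dt[(theta')^2/2 - cos(theta)] = theta' theta'' + sin(theta) theta' = theta'(-sin(theta)) + theta' sin(theta) = 0

Only (D) has zero time-derivative. This is the total energy: kinetic (theta')^2/2 plus potential -cos(theta).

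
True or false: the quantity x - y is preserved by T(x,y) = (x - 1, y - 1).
True

Substitute T(x,y) = (x - 1, y - 1) into the expression and compare with the original.

Original: x - y
After applying T: (x - 1) - (y - 1) = x - y

This is identical to the original x - y, so the expression is invariant.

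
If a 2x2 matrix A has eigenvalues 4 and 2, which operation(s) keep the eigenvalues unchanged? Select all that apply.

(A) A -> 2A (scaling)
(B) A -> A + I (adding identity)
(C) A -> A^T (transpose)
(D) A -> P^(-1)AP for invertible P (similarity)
C and D

Eigenvalues are preserved by:
1. Similarity transformations: A -> P^(-1)AP (same characteristic polynomial)
2. Transpose: A^T has the same eigenvalues as A

Eigenvalues are NOT preserved by:
- Adding identity: eigenvalues become 4+1, 2+1
- Scaling: eigenvalues become 8, 4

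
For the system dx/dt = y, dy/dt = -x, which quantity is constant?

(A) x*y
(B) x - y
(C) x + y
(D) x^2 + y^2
D

A first integral I satisfies dI/dt = 0 along every solution. Differentiate each option and use the equation of motion:
(A) d/dt[x*y] = (dx/dt)y + x(dy/dt) = y^2 - x^2, not identically 0
(B) d/dt[x - y] = y - (-x) = x + y, not identically 0
(C) d/dt[x + y] = y + (-x) = y - x, not identically 0
(D) d/dt[x^2 + y^2] = 2x*dx/dt + 2y*dy/dt = 2x*y + 2y*(-x) = 0

Only (D) has zero time-derivative. So x^2 + y^2 (the squared radius; trajectories are circles) is the conserved quantity.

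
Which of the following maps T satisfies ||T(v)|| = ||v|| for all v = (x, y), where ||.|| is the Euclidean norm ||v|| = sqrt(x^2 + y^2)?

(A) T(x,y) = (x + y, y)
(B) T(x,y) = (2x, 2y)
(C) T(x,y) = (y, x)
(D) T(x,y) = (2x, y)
C

A transformation preserves a norm if ||T(v)|| = ||v|| for every v; a single vector where the norm changes rules an option out.

(A) T(x,y) = (x + y, y): v = (0, 1) has norm sqrt((0)^2 + (1)^2) = 1, but T(v) = (1, 1) has norm sqrt(2) -- not preserved.
(B) T(x,y) = (2x, 2y): v = (1, 0) has norm sqrt((1)^2 + (0)^2) = 1, but T(v) = (2, 0) has norm 2 -- not preserved.
(C) T(x,y) = (y, x): preserves the norm -- it is an orthogonal map (a rotation/reflection), and (y)^2 + (x)^2 simplifies to x^2 + y^2.
(D) T(x,y) = (2x, y): v = (1, 0) has norm sqrt((1)^2 + (0)^2) = 1, but T(v) = (2, 0) has norm 2 -- not preserved.

Therefore the answer is (C).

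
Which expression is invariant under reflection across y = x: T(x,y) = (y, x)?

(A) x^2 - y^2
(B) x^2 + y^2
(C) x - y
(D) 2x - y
B

The map is reflection across y = x: T(x,y) = (y, x).
Substitute the transformed coordinates into each option and compare with the original:
(A) x^2 - y^2  ->  (y)^2 - (x)^2 = -x^2 + y^2   [differs from x^2 - y^2: not invariant]
(B) x^2 + y^2  ->  (y)^2 + (x)^2 = x^2 + y^2   [equals x^2 + y^2: invariant]
(C) x - y  ->  (y) - (x) = -x + y   [differs from x - y: not invariant]
(D) 2x - y  ->  2(y) - (x) = -x + 2y   [differs from 2x - y: not invariant]

Only option (B), x^2 + y^2, is unchanged by the transformation.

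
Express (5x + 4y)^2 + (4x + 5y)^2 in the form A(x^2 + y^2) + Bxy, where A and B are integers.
41(x^2 + y^2) + 80xy

Expanding: (5x + 4y)^2 = 25x^2 + 40xy + 16y^2
(4x + 5y)^2 = 16x^2 + 40xy + 25y^2
Sum = (25+16)(x^2+y^2) + 80xy = 41(x^2 + y^2) + 80xy
This is symmetric in x and y.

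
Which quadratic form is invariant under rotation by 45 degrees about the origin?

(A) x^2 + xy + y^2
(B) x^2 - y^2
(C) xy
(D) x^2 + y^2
D

Rotation by 45 degrees sends (x, y) to (sqrt(2)x/2 - sqrt(2)y/2, sqrt(2)x/2 + sqrt(2)y/2).
Substitute the transformed coordinates into each option and compare with the original:
(A) x^2 + xy + y^2  ->  (sqrt(2)x/2 - sqrt(2)y/2)^2 + (sqrt(2)x/2 - sqrt(2)y/2)(sqrt(2)x/2 + sqrt(2)y/2) + (sqrt(2)x/2 + sqrt(2)y/2)^2 = 3x^2/2 + y^2/2   [differs from x^2 + xy + y^2: not invariant]
(B) x^2 - y^2  ->  (sqrt(2)x/2 - sqrt(2)y/2)^2 - (sqrt(2)x/2 + sqrt(2)y/2)^2 = -2xy   [differs from x^2 - y^2: not invariant]
(C) xy  ->  (sqrt(2)x/2 - sqrt(2)y/2)(sqrt(2)x/2 + sqrt(2)y/2) = x^2/2 - y^2/2   [differs from xy: not invariant]
(D) x^2 + y^2  ->  (sqrt(2)x/2 - sqrt(2)y/2)^2 + (sqrt(2)x/2 + sqrt(2)y/2)^2 = x^2 + y^2   [equals x^2 + y^2: invariant]

Only option (D), x^2 + y^2, is unchanged by the transformation.
x^2 + y^2 is the squared distance from the origin, which rotations preserve.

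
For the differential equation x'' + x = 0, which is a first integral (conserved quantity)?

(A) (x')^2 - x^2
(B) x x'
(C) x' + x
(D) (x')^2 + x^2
D

A first integral I satisfies dI/dt = 0 along every solution. Differentiate each option and use the equation of motion:
(A) d/dt[(x')^2 - x^2] = 2x'x'' - 2x x' = -4x x', not identically 0
(B) d/dt[x x'] = (x')^2 + x x'' = (x')^2 - x^2, not identically 0
(C) d/dt[x' + x] = x'' + x' = -x + x', not identically 0
(D) d/dt[(x')^2 + x^2] = 2x'x'' + 2x x' = 2x'(-x) + 2x x' = 0

Only (D) has zero time-derivative. So the energy-like quantity (x')^2 + x^2 is the first integral.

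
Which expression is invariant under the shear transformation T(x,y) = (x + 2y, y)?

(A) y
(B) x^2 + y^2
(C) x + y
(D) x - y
A

Under the shear T(x,y) = (x + 2y, y):
Substitute the transformed coordinates into each option and compare with the original:
(A) y  ->  (y) = y   [equals y: invariant]
(B) x^2 + y^2  ->  (x + 2y)^2 + (y)^2 = x^2 + 4xy + 5y^2   [differs from x^2 + y^2: not invariant]
(C) x + y  ->  (x + 2y) + (y) = x + 3y   [differs from x + y: not invariant]
(D) x - y  ->  (x + 2y) - (y) = x + y   [differs from x - y: not invariant]

Only option (A), y, is unchanged by the transformation.
A horizontal shear moves points parallel to the x-axis, so the y-coordinate (and any function of y alone) is unchanged.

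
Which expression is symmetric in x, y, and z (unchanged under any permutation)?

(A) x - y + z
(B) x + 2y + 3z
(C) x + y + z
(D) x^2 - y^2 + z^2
C

A symmetric expression is unchanged when the variables are permuted; here the transformation to test is the swap (x, y) -> (y, x).
A symmetric expression must survive every permutation; the single swap x <-> y already eliminates the distractors, and the keyed expression is also unchanged by x <-> z and y <-> z (each variable enters it in exactly the same way).
Substitute the transformed coordinates into each option and compare with the original:
(A) x - y + z  ->  (y) - (x) + z = -x + y + z   [differs from x - y + z: not invariant]
(B) x + 2y + 3z  ->  (y) + 2(x) + 3z = 2x + y + 3z   [differs from x + 2y + 3z: not invariant]
(C) x + y + z  ->  (y) + (x) + z = x + y + z   [equals x + y + z: invariant]
(D) x^2 - y^2 + z^2  ->  (y)^2 - (x)^2 + z^2 = -x^2 + y^2 + z^2   [differs from x^2 - y^2 + z^2: not invariant]

Only option (C), x + y + z, is unchanged by the transformation.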